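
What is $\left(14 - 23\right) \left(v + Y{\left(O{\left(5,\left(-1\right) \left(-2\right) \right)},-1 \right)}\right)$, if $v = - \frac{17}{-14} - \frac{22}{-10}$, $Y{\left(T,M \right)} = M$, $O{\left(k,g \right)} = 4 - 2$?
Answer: $- \frac{1521}{70} \approx -21.729$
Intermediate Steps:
$O{\left(k,g \right)} = 2$ ($O{\left(k,g \right)} = 4 - 2 = 2$)
$v = \frac{239}{70}$ ($v = \left(-17\right) \left(- \frac{1}{14}\right) - - \frac{11}{5} = \frac{17}{14} + \frac{11}{5} = \frac{239}{70} \approx 3.4143$)
$\left(14 - 23\right) \left(v + Y{\left(O{\left(5,\left(-1\right) \left(-2\right) \right)},-1 \right)}\right) = \left(14 - 23\right) \left(\frac{239}{70} - 1\right) = \left(-9\right) \frac{169}{70} = - \frac{1521}{70}$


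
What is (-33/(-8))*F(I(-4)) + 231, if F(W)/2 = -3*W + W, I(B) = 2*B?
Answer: 363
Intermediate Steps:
F(W) = -4*W (F(W) = 2*(-3*W + W) = 2*(-2*W) = -4*W)
(-33/(-8))*F(I(-4)) + 231 = (-33/(-8))*(-8*(-4)) + 231 = (-33*(-1/8))*(-4*(-8)) + 231 = (33/8)*32 + 231 = 132 + 231 = 363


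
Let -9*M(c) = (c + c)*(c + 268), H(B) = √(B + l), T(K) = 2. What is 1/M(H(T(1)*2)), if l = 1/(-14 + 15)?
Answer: 9/143638 - 1206*√5/359095 ≈ -0.0074470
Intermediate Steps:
l = 1 (l = 1/1 = 1)
H(B) = √(1 + B) (H(B) = √(B + 1) = √(1 + B))
M(c) = -2*c*(268 + c)/9 (M(c) = -(c + c)*(c + 268)/9 = -2*c*(268 + c)/9)
1/M(H(T(1)*2)) = 1/(-2*√(1 + 2*2)*(268 + √(1 + 2*2))/9) = 1/(-2*√(1 + 4)*(268 + √(1 + 4))/9) = 1/(-2*√5*(268 + √5)/9) = -9*√5/(10*(268 + √5))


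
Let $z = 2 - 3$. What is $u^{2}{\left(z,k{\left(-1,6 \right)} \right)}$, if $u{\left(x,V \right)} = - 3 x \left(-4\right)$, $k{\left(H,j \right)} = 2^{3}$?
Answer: $144$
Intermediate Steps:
$k{\left(H,j \right)} = 8$
$z = -1$
$u{\left(x,V \right)} = 12 x$
$u^{2}{\left(z,k{\left(-1,6 \right)} \right)} = \left(12 \left(-1\right)\right)^{2} = \left(-12\right)^{2} = 144$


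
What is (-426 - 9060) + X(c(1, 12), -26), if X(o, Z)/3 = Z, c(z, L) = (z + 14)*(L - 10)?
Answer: -9564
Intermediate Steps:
c(z, L) = (-10 + L)*(14 + z) (c(z, L) = (14 + z)*(-10 + L) = (-10 + L)*(14 + z))
X(o, Z) = 3*Z
(-426 - 9060) + X(c(1, 12), -26) = (-426 - 9060) + 3*(-26) = -9486 - 78 = -9564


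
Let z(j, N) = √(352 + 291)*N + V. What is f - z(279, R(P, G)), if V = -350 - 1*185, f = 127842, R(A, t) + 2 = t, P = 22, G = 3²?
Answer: 128377 - 7*√643 ≈ 1.2820e+5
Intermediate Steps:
G = 9
R(A, t) = -2 + t
V = -535 (V = -350 - 185 = -535)
z(j, N) = -535 + N*√643 (z(j, N) = √(352 + 291)*N - 535 = √643*N - 535 = N*√643 - 535 = -535 + N*√643)
f - z(279, R(P, G)) = 127842 - (-535 + (-2 + 9)*√643) = 127842 - (-535 + 7*√643) = 127842 + (535 - 7*√643) = 128377 - 7*√643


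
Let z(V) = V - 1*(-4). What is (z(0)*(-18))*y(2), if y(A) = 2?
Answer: -144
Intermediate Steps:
z(V) = 4 + V (z(V) = V + 4 = 4 + V)
(z(0)*(-18))*y(2) = ((4 + 0)*(-18))*2 = (4*(-18))*2 = -72*2 = -144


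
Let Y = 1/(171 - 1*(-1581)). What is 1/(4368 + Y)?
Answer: 1752/7652737 ≈ 0.00022894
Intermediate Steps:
Y = 1/1752 (Y = 1/(171 + 1581) = 1/1752 ≈ 0.00057078)
1/(4368 + Y) = 1/(4368 + 1/1752) = 1/(7652737/1752) = 1752/7652737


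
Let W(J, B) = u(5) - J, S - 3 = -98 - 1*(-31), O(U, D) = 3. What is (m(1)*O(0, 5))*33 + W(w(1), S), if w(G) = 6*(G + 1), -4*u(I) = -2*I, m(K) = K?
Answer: 179/2 ≈ 89.500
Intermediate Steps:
u(I) = I/2 (u(I) = -(-1)*I/2 = I/2)
S = -64 (S = 3 + (-98 - 1*(-31)) = 3 + (-98 + 31) = 3 - 67 = -64)
w(G) = 6 + 6*G (w(G) = 6*(1 + G) = 6 + 6*G)
W(J, B) = 5/2 - J (W(J, B) = (½)*5 - J = 5/2 - J)
(m(1)*O(0, 5))*33 + W(w(1), S) = (1*3)*33 + (5/2 - (6 + 6*1)) = 3*33 + (5/2 - (6 + 6)) = 99 + (5/2 - 1*12) = 99 + (5/2 - 12) = 99 - 19/2 = 179/2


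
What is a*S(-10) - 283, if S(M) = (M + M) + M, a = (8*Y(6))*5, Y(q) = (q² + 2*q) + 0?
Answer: -57883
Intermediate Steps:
Y(q) = q² + 2*q
a = 1920 (a = (8*(6*(2 + 6)))*5 = (8*(6*8))*5 = (8*48)*5 = 384*5 = 1920)
S(M) = 3*M (S(M) = 2*M + M = 3*M)
a*S(-10) - 283 = 1920*(3*(-10)) - 283 = 1920*(-30) - 283 = -57600 - 283 = -57883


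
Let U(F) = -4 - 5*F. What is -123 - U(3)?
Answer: -104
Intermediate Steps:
-123 - U(3) = -123 - (-4 - 5*3) = -123 - (-4 - 15) = -123 - 1*(-19) = -123 + 19 = -104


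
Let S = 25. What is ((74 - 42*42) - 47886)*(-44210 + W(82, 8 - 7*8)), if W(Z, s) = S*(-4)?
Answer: 2196712560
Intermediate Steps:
W(Z, s) = -100 (W(Z, s) = 25*(-4) = -100)
((74 - 42*42) - 47886)*(-44210 + W(82, 8 - 7*8)) = ((74 - 42*42) - 47886)*(-44210 - 100) = ((74 - 1764) - 47886)*(-44310) = (-1690 - 47886)*(-44310) = -49576*(-44310) = 2196712560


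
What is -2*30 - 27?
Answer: -87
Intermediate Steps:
-2*30 - 27 = -60 - 27 = -87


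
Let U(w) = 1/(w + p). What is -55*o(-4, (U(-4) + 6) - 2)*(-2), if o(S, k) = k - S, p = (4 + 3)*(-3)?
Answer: 4378/5 ≈ 875.60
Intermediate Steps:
p = -21 (p = 7*(-3) = -21)
U(w) = 1/(-21 + w) (U(w) = 1/(w - 21) = 1/(-21 + w))
-55*o(-4, (U(-4) + 6) - 2)*(-2) = -55*(((1/(-21 - 4) + 6) - 2) - 1*(-4))*(-2) = -55*(((1/(-25) + 6) - 2) + 4)*(-2) = -55*(((-1/25 + 6) - 2) + 4)*(-2) = -55*((149/25 - 2) + 4)*(-2) = -55*(99/25 + 4)*(-2) = -2189*(-2)/5 = -55*(-398/25) = 4378/5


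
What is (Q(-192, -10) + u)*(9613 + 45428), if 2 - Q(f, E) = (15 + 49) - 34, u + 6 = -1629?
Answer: -91533183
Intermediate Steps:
u = -1635 (u = -6 - 1629 = -1635)
Q(f, E) = -28 (Q(f, E) = 2 - ((15 + 49) - 34) = 2 - (64 - 34) = 2 - 1*30 = 2 - 30 = -28)
(Q(-192, -10) + u)*(9613 + 45428) = (-28 - 1635)*(9613 + 45428) = -1663*55041 = -91533183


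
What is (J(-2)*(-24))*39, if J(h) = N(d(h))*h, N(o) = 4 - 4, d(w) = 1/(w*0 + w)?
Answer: 0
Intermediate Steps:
d(w) = 1/w (d(w) = 1/(0 + w) = 1/w)
N(o) = 0
J(h) = 0 (J(h) = 0*h = 0)
(J(-2)*(-24))*39 = (0*(-24))*39 = 0*39 = 0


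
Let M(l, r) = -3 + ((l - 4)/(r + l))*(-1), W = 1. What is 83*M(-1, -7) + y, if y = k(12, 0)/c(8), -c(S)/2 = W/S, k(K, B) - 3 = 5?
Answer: -2663/8 ≈ -332.88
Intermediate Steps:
k(K, B) = 8 (k(K, B) = 3 + 5 = 8)
c(S) = -2/S
M(l, r) = -3 - (-4 + l)/(l + r) (M(l, r) = -3 + ((-4 + l)/(l + r))*(-1) = -3 - (-4 + l)/(l + r))
y = -32 (y = 8/((-2/8)) = 8/((-2*⅛)) = 8/(-¼) = 8*(-4) = -32)
83*M(-1, -7) + y = 83*((4 - 4*(-1) - 3*(-7))/(-1 - 7)) - 32 = 83*((4 + 4 + 21)/(-8)) - 32 = 83*(-⅛*29) - 32 = 83*(-29/8) - 32 = -2407/8 - 32 = -2663/8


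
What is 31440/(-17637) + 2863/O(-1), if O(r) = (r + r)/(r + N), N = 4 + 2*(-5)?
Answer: 117800079/11758 ≈ 10019.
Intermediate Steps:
N = -6 (N = 4 - 10 = -6)
O(r) = 2*r/(-6 + r) (O(r) = (r + r)/(r - 6) = (2*r)/(-6 + r) = 2*r/(-6 + r))
31440/(-17637) + 2863/O(-1) = 31440/(-17637) + 2863/((2*(-1)/(-6 - 1))) = 31440*(-1/17637) + 2863/((2*(-1)/(-7))) = -10480/5879 + 2863/((2*(-1)*(-⅐))) = -10480/5879 + 2863/(2/7) = -10480/5879 + 2863*(7/2) = -10480/5879 + 20041/2 = 117800079/11758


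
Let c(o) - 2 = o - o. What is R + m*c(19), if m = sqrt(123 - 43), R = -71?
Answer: -71 + 8*sqrt(5) ≈ -53.111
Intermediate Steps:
c(o) = 2 (c(o) = 2 + (o - o) = 2 + 0 = 2)
m = 4*sqrt(5) (m = sqrt(80) = 4*sqrt(5) ≈ 8.9443)
R + m*c(19) = -71 + (4*sqrt(5))*2 = -71 + 8*sqrt(5)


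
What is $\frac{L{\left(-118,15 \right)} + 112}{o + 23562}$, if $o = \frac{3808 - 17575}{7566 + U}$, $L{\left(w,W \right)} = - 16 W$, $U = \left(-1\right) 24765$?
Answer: $- \frac{56448}{10391195} \approx -0.0054323$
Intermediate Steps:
$U = -24765$
$o = \frac{353}{441}$ ($o = \frac{3808 - 17575}{7566 - 24765} = - \frac{13767}{-17199} = \left(-13767\right) \left(- \frac{1}{17199}\right) = \frac{353}{441} \approx 0.80045$)
$\frac{L{\left(-118,15 \right)} + 112}{o + 23562} = \frac{\left(-16\right) 15 + 112}{\frac{353}{441} + 23562} = \frac{-240 + 112}{\frac{10391195}{441}} = \left(-128\right) \frac{441}{10391195} = - \frac{56448}{10391195}$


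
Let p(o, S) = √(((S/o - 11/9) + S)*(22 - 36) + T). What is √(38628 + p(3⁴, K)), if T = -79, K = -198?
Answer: √(347652 + 3*√24699)/3 ≈ 196.67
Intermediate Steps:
p(o, S) = √(-557/9 - 14*S - 14*S/o) (p(o, S) = √(((S/o - 11/9) + S)*(22 - 36) - 79) = √(((S/o - 11*⅑) + S)*(-14) - 79) = √(((S/o - 11/9) + S)*(-14) - 79) = √(((-11/9 + S/o) + S)*(-14) - 79) = √((-11/9 + S + S/o)*(-14) - 79) = √((154/9 - 14*S - 14*S/o) - 79) = √(-557/9 - 14*S - 14*S/o))
√(38628 + p(3⁴, K)) = √(38628 + √(-557 - 126*(-198) - 126*(-198)/3⁴)/3) = √(38628 + √(-557 + 24948 - 126*(-198)/81)/3) = √(38628 + √(-557 + 24948 - 126*(-198)*1/81)/3) = √(38628 + √(-557 + 24948 + 308)/3) = √(38628 + √24699/3)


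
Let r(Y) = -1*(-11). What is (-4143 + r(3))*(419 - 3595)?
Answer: 13123232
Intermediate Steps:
r(Y) = 11
(-4143 + r(3))*(419 - 3595) = (-4143 + 11)*(419 - 3595) = -4132*(-3176) = 13123232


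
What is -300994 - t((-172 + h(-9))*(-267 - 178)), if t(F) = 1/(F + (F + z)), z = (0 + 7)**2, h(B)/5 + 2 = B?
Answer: -60824566527/202079 ≈ -3.0099e+5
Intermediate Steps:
h(B) = -10 + 5*B
z = 49 (z = 7**2 = 49)
t(F) = 1/(49 + 2*F) (t(F) = 1/(F + (F + 49)) = 1/(F + (49 + F)) = 1/(49 + 2*F))
-300994 - t((-172 + h(-9))*(-267 - 178)) = -300994 - 1/(49 + 2*((-172 + (-10 + 5*(-9)))*(-267 - 178))) = -300994 - 1/(49 + 2*((-172 + (-10 - 45))*(-445))) = -300994 - 1/(49 + 2*((-172 - 55)*(-445))) = -300994 - 1/(49 + 2*(-227*(-445))) = -300994 - 1/(49 + 2*101015) = -300994 - 1/(49 + 202030) = -300994 - 1/202079 = -60824566527/202079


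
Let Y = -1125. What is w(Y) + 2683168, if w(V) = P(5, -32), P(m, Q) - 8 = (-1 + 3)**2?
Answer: 2683180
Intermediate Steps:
P(m, Q) = 12 (P(m, Q) = 8 + (-1 + 3)**2 = 8 + 2**2 = 8 + 4 = 12)
w(V) = 12
w(Y) + 2683168 = 12 + 2683168 = 2683180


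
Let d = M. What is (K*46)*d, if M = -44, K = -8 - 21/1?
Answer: 58696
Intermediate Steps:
K = -29 (K = -8 - 21 = -29)
d = -44
(K*46)*d = -29*46*(-44) = -1334*(-44) = 58696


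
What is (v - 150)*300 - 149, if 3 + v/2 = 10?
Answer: -40949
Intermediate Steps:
v = 14 (v = -6 + 2*10 = -6 + 20 = 14)
(v - 150)*300 - 149 = (14 - 150)*300 - 149 = -136*300 - 149 = -40800 - 149 = -40949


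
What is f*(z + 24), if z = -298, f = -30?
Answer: 8220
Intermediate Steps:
f*(z + 24) = -30*(-298 + 24) = -30*(-274) = 8220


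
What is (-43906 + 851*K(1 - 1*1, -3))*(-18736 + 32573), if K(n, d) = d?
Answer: -642853183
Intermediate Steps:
(-43906 + 851*K(1 - 1*1, -3))*(-18736 + 32573) = (-43906 + 851*(-3))*(-18736 + 32573) = (-43906 - 2553)*13837 = -46459*13837 = -642853183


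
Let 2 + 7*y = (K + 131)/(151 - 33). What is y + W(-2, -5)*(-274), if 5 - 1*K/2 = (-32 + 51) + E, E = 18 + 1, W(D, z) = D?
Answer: 452477/826 ≈ 547.79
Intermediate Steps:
E = 19
K = -66 (K = 10 - 2*((-32 + 51) + 19) = 10 - 2*(19 + 19) = 10 - 2*38 = 10 - 76 = -66)
y = -171/826 (y = -2/7 + ((-66 + 131)/(151 - 33))/7 = -2/7 + (65/118)/7 = -2/7 + (65*(1/118))/7 = -2/7 + (⅐)*(65/118) = -2/7 + 65/826 = -171/826 ≈ -0.20702)
y + W(-2, -5)*(-274) = -171/826 - 2*(-274) = -171/826 + 548 = 452477/826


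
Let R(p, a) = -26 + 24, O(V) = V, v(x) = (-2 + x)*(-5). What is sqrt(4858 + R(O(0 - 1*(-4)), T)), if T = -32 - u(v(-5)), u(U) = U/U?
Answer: 2*sqrt(1214) ≈ 69.685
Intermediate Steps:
v(x) = 10 - 5*x
u(U) = 1
T = -33 (T = -32 - 1*1 = -32 - 1 = -33)
R(p, a) = -2
sqrt(4858 + R(O(0 - 1*(-4)), T)) = sqrt(4858 - 2) = sqrt(4856) = 2*sqrt(1214)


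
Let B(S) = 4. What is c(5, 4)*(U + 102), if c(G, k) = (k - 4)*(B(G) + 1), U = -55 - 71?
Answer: 0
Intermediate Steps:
U = -126
c(G, k) = -20 + 5*k (c(G, k) = (k - 4)*(4 + 1) = (-4 + k)*5 = -20 + 5*k)
c(5, 4)*(U + 102) = (-20 + 5*4)*(-126 + 102) = (-20 + 20)*(-24) = 0*(-24) = 0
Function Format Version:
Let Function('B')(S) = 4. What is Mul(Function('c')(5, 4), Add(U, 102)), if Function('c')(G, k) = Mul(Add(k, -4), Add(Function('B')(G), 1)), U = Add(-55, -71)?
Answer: 0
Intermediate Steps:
U = -126
Function('c')(G, k) = Add(-20, Mul(5, k)) (Function('c')(G, k) = Mul(Add(k, -4), Add(4, 1)) = Mul(Add(-4, k), 5) = Add(-20, Mul(5, k)))
Mul(Function('c')(5, 4), Add(U, 102)) = Mul(Add(-20, Mul(5, 4)), Add(-126, 102)) = Mul(Add(-20, 20), -24) = Mul(0, -24) = 0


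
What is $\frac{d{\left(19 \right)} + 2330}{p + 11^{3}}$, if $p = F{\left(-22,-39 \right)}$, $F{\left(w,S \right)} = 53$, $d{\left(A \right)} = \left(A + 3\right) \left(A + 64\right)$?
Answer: $\frac{1039}{346} \approx 3.0029$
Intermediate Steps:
$d{\left(A \right)} = \left(3 + A\right) \left(64 + A\right)$
$p = 53$
$\frac{d{\left(19 \right)} + 2330}{p + 11^{3}} = \frac{\left(192 + 19^{2} + 67 \cdot 19\right) + 2330}{53 + 11^{3}} = \frac{\left(192 + 361 + 1273\right) + 2330}{53 + 1331} = \frac{1826 + 2330}{1384} = 4156 \cdot \frac{1}{1384} = \frac{1039}{346}$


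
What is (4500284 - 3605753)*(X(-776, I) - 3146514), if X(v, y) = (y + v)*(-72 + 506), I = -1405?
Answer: -3661376211108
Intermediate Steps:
X(v, y) = 434*v + 434*y (X(v, y) = (v + y)*434 = 434*v + 434*y)
(4500284 - 3605753)*(X(-776, I) - 3146514) = (4500284 - 3605753)*((434*(-776) + 434*(-1405)) - 3146514) = 894531*((-336784 - 609770) - 3146514) = 894531*(-946554 - 3146514) = 894531*(-4093068) = -3661376211108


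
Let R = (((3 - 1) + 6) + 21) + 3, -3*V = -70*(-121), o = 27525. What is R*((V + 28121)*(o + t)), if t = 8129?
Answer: 86588448704/3 ≈ 2.8863e+10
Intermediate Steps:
V = -8470/3 (V = -(-70)*(-121)/3 = -⅓*8470 = -8470/3 ≈ -2823.3)
R = 32 (R = ((2 + 6) + 21) + 3 = (8 + 21) + 3 = 29 + 3 = 32)
R*((V + 28121)*(o + t)) = 32*((-8470/3 + 28121)*(27525 + 8129)) = 32*((75893/3)*35654) = 32*(2705889022/3) = 86588448704/3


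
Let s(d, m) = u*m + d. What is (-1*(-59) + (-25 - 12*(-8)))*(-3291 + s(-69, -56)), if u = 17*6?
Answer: -1179360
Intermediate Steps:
u = 102
s(d, m) = d + 102*m (s(d, m) = 102*m + d = d + 102*m)
(-1*(-59) + (-25 - 12*(-8)))*(-3291 + s(-69, -56)) = (-1*(-59) + (-25 - 12*(-8)))*(-3291 + (-69 + 102*(-56))) = (59 + (-25 + 96))*(-3291 + (-69 - 5712)) = (59 + 71)*(-3291 - 5781) = 130*(-9072) = -1179360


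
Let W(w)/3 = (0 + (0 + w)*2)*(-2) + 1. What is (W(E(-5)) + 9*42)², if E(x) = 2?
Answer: 127449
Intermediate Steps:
W(w) = 3 - 12*w (W(w) = 3*((0 + (0 + w)*2)*(-2) + 1) = 3*((0 + w*2)*(-2) + 1) = 3*((0 + 2*w)*(-2) + 1) = 3*((2*w)*(-2) + 1) = 3*(-4*w + 1) = 3*(1 - 4*w) = 3 - 12*w)
(W(E(-5)) + 9*42)² = ((3 - 12*2) + 9*42)² = ((3 - 24) + 378)² = (-21 + 378)² = 357² = 127449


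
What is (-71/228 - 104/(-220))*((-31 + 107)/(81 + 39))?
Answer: 2023/19800 ≈ 0.10217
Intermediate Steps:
(-71/228 - 104/(-220))*((-31 + 107)/(81 + 39)) = (-71*1/228 - 104*(-1/220))*(76/120) = (-71/228 + 26/55)*(76*(1/120)) = (2023/12540)*(19/30) = 2023/19800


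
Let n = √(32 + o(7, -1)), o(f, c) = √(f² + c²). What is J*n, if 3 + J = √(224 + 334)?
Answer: 3*√(32 + 5*√2)*(-1 + √62) ≈ 128.90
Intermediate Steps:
o(f, c) = √(c² + f²)
n = √(32 + 5*√2) (n = √(32 + √((-1)² + 7²)) = √(32 + √(1 + 49)) = √(32 + √50) = √(32 + 5*√2) ≈ 6.2507)
J = -3 + 3*√62 (J = -3 + √(224 + 334) = -3 + √558 = -3 + 3*√62 ≈ 20.622)
J*n = (-3 + 3*√62)*√(32 + 5*√2) = √(32 + 5*√2)*(-3 + 3*√62)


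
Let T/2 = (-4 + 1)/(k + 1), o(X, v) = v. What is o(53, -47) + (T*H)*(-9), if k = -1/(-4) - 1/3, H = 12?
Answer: 7259/11 ≈ 659.91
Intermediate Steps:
k = -1/12 (k = -1*(-¼) - 1*⅓ = ¼ - ⅓ = -1/12 ≈ -0.083333)
T = -72/11 (T = 2*((-4 + 1)/(-1/12 + 1)) = 2*(-3/11/12) = 2*(-3*12/11) = 2*(-36/11) = -72/11 ≈ -6.5455)
o(53, -47) + (T*H)*(-9) = -47 - 72/11*12*(-9) = -47 - 864/11*(-9) = -47 + 7776/11 = 7259/11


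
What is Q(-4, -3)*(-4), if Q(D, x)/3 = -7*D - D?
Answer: -384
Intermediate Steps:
Q(D, x) = -24*D (Q(D, x) = 3*(-7*D - D) = 3*(-8*D) = -24*D)
Q(-4, -3)*(-4) = -24*(-4)*(-4) = 96*(-4) = -384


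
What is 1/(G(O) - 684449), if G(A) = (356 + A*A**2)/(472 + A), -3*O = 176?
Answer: -2790/1910973251 ≈ -1.4600e-6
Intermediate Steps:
O = -176/3 (O = -1/3*176 = -176/3 ≈ -58.667)
G(A) = (356 + A**3)/(472 + A)
1/(G(O) - 684449) = 1/((356 + (-176/3)**3)/(472 - 176/3) - 684449) = 1/((356 - 5451776/27)/(1240/3) - 684449) = 1/((3/1240)*(-5442164/27) - 684449) = 1/(-1360541/2790 - 684449) = 1/(-1910973251/2790) = -2790/1910973251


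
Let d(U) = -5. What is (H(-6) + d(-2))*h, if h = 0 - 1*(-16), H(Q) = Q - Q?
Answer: -80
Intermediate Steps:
H(Q) = 0
h = 16 (h = 0 + 16 = 16)
(H(-6) + d(-2))*h = (0 - 5)*16 = -5*16 = -80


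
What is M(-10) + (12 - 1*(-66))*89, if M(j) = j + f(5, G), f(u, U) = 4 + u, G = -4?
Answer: 6941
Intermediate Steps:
M(j) = 9 + j (M(j) = j + (4 + 5) = j + 9 = 9 + j)
M(-10) + (12 - 1*(-66))*89 = (9 - 10) + (12 - 1*(-66))*89 = -1 + (12 + 66)*89 = -1 + 78*89 = -1 + 6942 = 6941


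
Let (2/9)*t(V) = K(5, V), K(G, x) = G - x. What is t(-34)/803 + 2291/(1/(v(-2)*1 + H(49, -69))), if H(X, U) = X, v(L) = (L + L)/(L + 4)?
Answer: 172929613/1606 ≈ 1.0768e+5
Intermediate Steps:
v(L) = 2*L/(4 + L) (v(L) = (2*L)/(4 + L) = 2*L/(4 + L))
t(V) = 45/2 - 9*V/2 (t(V) = 9*(5 - V)/2 = 45/2 - 9*V/2)
t(-34)/803 + 2291/(1/(v(-2)*1 + H(49, -69))) = (45/2 - 9/2*(-34))/803 + 2291/(1/((2*(-2)/(4 - 2))*1 + 49)) = (45/2 + 153)*(1/803) + 2291/(1/((2*(-2)/2)*1 + 49)) = (351/2)*(1/803) + 2291/(1/((2*(-2)*(½))*1 + 49)) = 351/1606 + 2291/(1/(-2*1 + 49)) = 351/1606 + 2291/(1/(-2 + 49)) = 351/1606 + 2291/(1/47) = 351/1606 + 2291*47 = 351/1606 + 107677 = 172929613/1606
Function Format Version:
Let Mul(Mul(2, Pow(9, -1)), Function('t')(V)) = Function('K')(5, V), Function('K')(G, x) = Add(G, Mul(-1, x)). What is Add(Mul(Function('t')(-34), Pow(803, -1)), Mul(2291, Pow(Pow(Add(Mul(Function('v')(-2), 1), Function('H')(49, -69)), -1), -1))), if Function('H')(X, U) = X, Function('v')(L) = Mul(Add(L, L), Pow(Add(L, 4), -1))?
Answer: Rational(172929613, 1606) ≈ 1.0768e+5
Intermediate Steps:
Function('v')(L) = Mul(2, L, Pow(Add(4, L), -1)) (Function('v')(L) = Mul(Mul(2, L), Pow(Add(4, L), -1)) = Mul(2, L, Pow(Add(4, L), -1)))
Function('t')(V) = Add(Rational(45, 2), Mul(Rational(-9, 2), V)) (Function('t')(V) = Mul(Rational(9, 2), Add(5, Mul(-1, V))) = Add(Rational(45, 2), Mul(Rational(-9, 2), V)))
Add(Mul(Function('t')(-34), Pow(803, -1)), Mul(2291, Pow(Pow(Add(Mul(Function('v')(-2), 1), Function('H')(49, -69)), -1), -1))) = Add(Mul(Add(Rational(45, 2), Mul(Rational(-9, 2), -34)), Pow(803, -1)), Mul(2291, Pow(Pow(Add(Mul(Mul(2, -2, Pow(Add(4, -2), -1)), 1), 49), -1), -1))) = Add(Mul(Add(Rational(45, 2), 153), Rational(1, 803)), Mul(2291, Pow(Pow(Add(Mul(Mul(2, -2, Pow(2, -1)), 1), 49), -1), -1))) = Add(Mul(Rational(351, 2), Rational(1, 803)), Mul(2291, Pow(Pow(Add(Mul(Mul(2, -2, Rational(1, 2)), 1), 49), -1), -1))) = Add(Rational(351, 1606), Mul(2291, Pow(Pow(Add(Mul(-2, 1), 49), -1), -1))) = Add(Rational(351, 1606), Mul(2291, Pow(Pow(Add(-2, 49), -1), -1))) = Add(Rational(351, 1606), Mul(2291, Pow(Pow(47, -1), -1))) = Add(Rational(351, 1606), Mul(2291, Pow(Rational(1, 47), -1))) = Add(Rational(351, 1606), Mul(2291, 47)) = Add(Rational(351, 1606), 107677) = Rational(172929613, 1606)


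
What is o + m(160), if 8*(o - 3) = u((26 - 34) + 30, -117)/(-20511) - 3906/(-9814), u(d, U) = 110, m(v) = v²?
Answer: 2945008335323/115025688 ≈ 25603.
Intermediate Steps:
o = 350722523/115025688 (o = 3 + (110/(-20511) - 3906/(-9814))/8 = 3 + (110*(-1/20511) - 3906*(-1/9814))/8 = 3 + (-110/20511 + 279/701)/8 = 3 + (⅛)*(5645459/14378211) = 3 + 5645459/115025688 = 350722523/115025688 ≈ 3.0491)
o + m(160) = 350722523/115025688 + 160² = 350722523/115025688 + 25600 = 2945008335323/115025688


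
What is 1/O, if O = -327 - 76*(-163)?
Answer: 1/12061 ≈ 8.2912e-5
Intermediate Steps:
O = 12061 (O = -327 + 12388 = 12061)
1/O = 1/12061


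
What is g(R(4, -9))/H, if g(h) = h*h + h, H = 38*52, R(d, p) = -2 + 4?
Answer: 3/988 ≈ 0.0030364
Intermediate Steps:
R(d, p) = 2
H = 1976
g(h) = h + h**2 (g(h) = h**2 + h = h + h**2)
g(R(4, -9))/H = (2*(1 + 2))/1976 = (2*3)*(1/1976) = 6*(1/1976) = 3/988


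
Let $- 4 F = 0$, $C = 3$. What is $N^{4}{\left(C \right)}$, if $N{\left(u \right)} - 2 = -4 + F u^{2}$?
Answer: $16$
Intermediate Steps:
$F = 0$ ($F = \left(- \frac{1}{4}\right) 0 = 0$)
$N{\left(u \right)} = -2$ ($N{\left(u \right)} = 2 - \left(4 + 0 u^{2}\right) = 2 + \left(-4 + 0\right) = 2 - 4 = -2$)
$N^{4}{\left(C \right)} = \left(-2\right)^{4} = 16$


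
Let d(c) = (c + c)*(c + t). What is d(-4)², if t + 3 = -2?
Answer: 5184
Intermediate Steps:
t = -5 (t = -3 - 2 = -5)
d(c) = 2*c*(-5 + c) (d(c) = (c + c)*(c - 5) = (2*c)*(-5 + c) = 2*c*(-5 + c))
d(-4)² = (2*(-4)*(-5 - 4))² = (2*(-4)*(-9))² = 72² = 5184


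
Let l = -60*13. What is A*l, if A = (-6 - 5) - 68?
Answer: 61620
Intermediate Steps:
l = -780
A = -79 (A = -11 - 68 = -79)
A*l = -79*(-780) = 61620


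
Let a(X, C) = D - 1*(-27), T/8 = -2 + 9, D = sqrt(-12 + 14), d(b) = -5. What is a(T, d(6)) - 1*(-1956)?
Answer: 1983 + sqrt(2) ≈ 1984.4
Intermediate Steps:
D = sqrt(2) ≈ 1.4142
T = 56 (T = 8*(-2 + 9) = 8*7 = 56)
a(X, C) = 27 + sqrt(2) (a(X, C) = sqrt(2) - 1*(-27) = sqrt(2) + 27 = 27 + sqrt(2))
a(T, d(6)) - 1*(-1956) = (27 + sqrt(2)) - 1*(-1956) = (27 + sqrt(2)) + 1956 = 1983 + sqrt(2)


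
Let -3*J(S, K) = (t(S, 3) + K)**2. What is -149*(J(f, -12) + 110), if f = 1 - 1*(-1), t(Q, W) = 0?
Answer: -9238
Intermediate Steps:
f = 2 (f = 1 + 1 = 2)
J(S, K) = -K**2/3 (J(S, K) = -(0 + K)**2/3 = -K**2/3)
-149*(J(f, -12) + 110) = -149*(-1/3*(-12)**2 + 110) = -149*(-1/3*144 + 110) = -149*(-48 + 110) = -149*62 = -9238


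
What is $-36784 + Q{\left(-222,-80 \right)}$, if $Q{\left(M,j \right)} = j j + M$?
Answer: $-30606$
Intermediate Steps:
$Q{\left(M,j \right)} = M + j^{2}$ ($Q{\left(M,j \right)} = j^{2} + M = M + j^{2}$)
$-36784 + Q{\left(-222,-80 \right)} = -36784 - \left(222 - \left(-80\right)^{2}\right) = -36784 + \left(-222 + 6400\right) = -36784 + 6178 = -30606$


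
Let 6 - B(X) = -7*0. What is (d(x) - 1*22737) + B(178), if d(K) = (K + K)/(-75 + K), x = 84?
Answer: -68137/3 ≈ -22712.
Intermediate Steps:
d(K) = 2*K/(-75 + K) (d(K) = (2*K)/(-75 + K) = 2*K/(-75 + K))
B(X) = 6 (B(X) = 6 - (-7)*0 = 6 - 1*0 = 6 + 0 = 6)
(d(x) - 1*22737) + B(178) = (2*84/(-75 + 84) - 1*22737) + 6 = (2*84/9 - 22737) + 6 = (2*84*(⅑) - 22737) + 6 = (56/3 - 22737) + 6 = -68155/3 + 6 = -68137/3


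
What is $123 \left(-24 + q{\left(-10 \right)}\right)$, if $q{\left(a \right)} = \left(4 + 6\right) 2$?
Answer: $-492$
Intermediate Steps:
$q{\left(a \right)} = 20$ ($q{\left(a \right)} = 10 \cdot 2 = 20$)
$123 \left(-24 + q{\left(-10 \right)}\right) = 123 \left(-24 + 20\right) = 123 \left(-4\right) = -492$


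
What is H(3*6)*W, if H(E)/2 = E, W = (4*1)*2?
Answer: 288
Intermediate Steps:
W = 8 (W = 4*2 = 8)
H(E) = 2*E
H(3*6)*W = (2*(3*6))*8 = (2*18)*8 = 36*8 = 288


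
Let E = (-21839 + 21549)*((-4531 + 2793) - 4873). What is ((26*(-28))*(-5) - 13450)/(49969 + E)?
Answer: -9810/1967159 ≈ -0.0049869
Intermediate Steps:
E = 1917190 (E = -290*(-1738 - 4873) = -290*(-6611) = 1917190)
((26*(-28))*(-5) - 13450)/(49969 + E) = ((26*(-28))*(-5) - 13450)/(49969 + 1917190) = (-728*(-5) - 13450)/1967159 = (3640 - 13450)*(1/1967159) = -9810*1/1967159 = -9810/1967159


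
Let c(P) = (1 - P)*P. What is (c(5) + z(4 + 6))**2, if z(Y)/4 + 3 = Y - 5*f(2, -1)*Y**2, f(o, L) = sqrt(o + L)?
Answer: 3968064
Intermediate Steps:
f(o, L) = sqrt(L + o)
c(P) = P*(1 - P)
z(Y) = -12 - 20*Y**2 + 4*Y (z(Y) = -12 + 4*(Y - 5*sqrt(-1 + 2)*Y**2) = -12 + 4*(Y - 5*sqrt(1)*Y**2) = -12 + 4*(Y - 5*Y**2) = -12 + (-20*Y**2 + 4*Y) = -12 - 20*Y**2 + 4*Y)
(c(5) + z(4 + 6))**2 = (5*(1 - 1*5) + (-12 - 20*(4 + 6)**2 + 4*(4 + 6)))**2 = (5*(1 - 5) + (-12 - 20*10**2 + 4*10))**2 = (5*(-4) + (-12 - 20*100 + 40))**2 = (-20 + (-12 - 2000 + 40))**2 = (-20 - 1972)**2 = (-1992)**2 = 3968064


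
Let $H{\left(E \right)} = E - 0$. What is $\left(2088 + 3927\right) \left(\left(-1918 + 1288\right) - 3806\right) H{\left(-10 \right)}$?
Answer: $266825400$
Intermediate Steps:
$H{\left(E \right)} = E$ ($H{\left(E \right)} = E + 0 = E$)
$\left(2088 + 3927\right) \left(\left(-1918 + 1288\right) - 3806\right) H{\left(-10 \right)} = \left(2088 + 3927\right) \left(\left(-1918 + 1288\right) - 3806\right) \left(-10\right) = 6015 \left(-630 - 3806\right) \left(-10\right) = 6015 \left(-4436\right) \left(-10\right) = \left(-26682540\right) \left(-10\right) = 266825400$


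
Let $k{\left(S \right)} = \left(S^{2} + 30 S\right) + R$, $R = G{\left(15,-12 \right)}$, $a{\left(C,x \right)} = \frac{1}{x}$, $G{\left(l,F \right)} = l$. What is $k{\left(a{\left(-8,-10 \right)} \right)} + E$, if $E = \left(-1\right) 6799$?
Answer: $- \frac{678699}{100} \approx -6787.0$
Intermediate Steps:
$E = -6799$
$R = 15$
$k{\left(S \right)} = 15 + S^{2} + 30 S$ ($k{\left(S \right)} = \left(S^{2} + 30 S\right) + 15 = 15 + S^{2} + 30 S$)
$k{\left(a{\left(-8,-10 \right)} \right)} + E = \left(15 + \left(\frac{1}{-10}\right)^{2} + \frac{30}{-10}\right) - 6799 = \left(15 + \left(- \frac{1}{10}\right)^{2} + 30 \left(- \frac{1}{10}\right)\right) - 6799 = \left(15 + \frac{1}{100} - 3\right) - 6799 = \frac{1201}{100} - 6799 = - \frac{678699}{100}$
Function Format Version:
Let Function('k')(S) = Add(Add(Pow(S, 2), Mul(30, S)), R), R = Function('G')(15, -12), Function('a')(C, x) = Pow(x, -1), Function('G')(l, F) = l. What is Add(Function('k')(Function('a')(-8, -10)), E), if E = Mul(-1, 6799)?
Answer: Rational(-678699, 100) ≈ -6787.0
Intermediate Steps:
E = -6799
R = 15
Function('k')(S) = Add(15, Pow(S, 2), Mul(30, S)) (Function('k')(S) = Add(Add(Pow(S, 2), Mul(30, S)), 15) = Add(15, Pow(S, 2), Mul(30, S)))
Add(Function('k')(Function('a')(-8, -10)), E) = Add(Add(15, Pow(Pow(-10, -1), 2), Mul(30, Pow(-10, -1))), -6799) = Add(Add(15, Pow(Rational(-1, 10), 2), Mul(30, Rational(-1, 10))), -6799) = Add(Add(15, Rational(1, 100), -3), -6799) = Add(Rational(1201, 100), -6799) = Rational(-678699, 100)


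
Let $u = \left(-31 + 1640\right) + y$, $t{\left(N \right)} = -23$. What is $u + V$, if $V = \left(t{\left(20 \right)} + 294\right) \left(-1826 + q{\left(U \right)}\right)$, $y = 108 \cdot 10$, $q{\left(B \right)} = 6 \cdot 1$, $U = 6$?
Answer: $-490531$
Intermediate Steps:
$q{\left(B \right)} = 6$
$y = 1080$
$V = -493220$ ($V = \left(-23 + 294\right) \left(-1826 + 6\right) = 271 \left(-1820\right) = -493220$)
$u = 2689$ ($u = \left(-31 + 1640\right) + 1080 = 1609 + 1080 = 2689$)
$u + V = 2689 - 493220 = -490531$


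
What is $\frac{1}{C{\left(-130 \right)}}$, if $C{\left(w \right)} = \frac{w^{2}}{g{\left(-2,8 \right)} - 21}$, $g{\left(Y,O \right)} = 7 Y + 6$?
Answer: $- \frac{29}{16900} \approx -0.001716$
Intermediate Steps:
$g{\left(Y,O \right)} = 6 + 7 Y$
$C{\left(w \right)} = - \frac{w^{2}}{29}$ ($C{\left(w \right)} = \frac{w^{2}}{\left(6 + 7 \left(-2\right)\right) - 21} = \frac{w^{2}}{\left(6 - 14\right) - 21} = \frac{w^{2}}{-8 - 21} = \frac{w^{2}}{-29} = - \frac{w^{2}}{29}$)
$\frac{1}{C{\left(-130 \right)}} = \frac{1}{\left(- \frac{1}{29}\right) \left(-130\right)^{2}} = \frac{1}{\left(- \frac{1}{29}\right) 16900} = \frac{1}{- \frac{16900}{29}} = - \frac{29}{16900}$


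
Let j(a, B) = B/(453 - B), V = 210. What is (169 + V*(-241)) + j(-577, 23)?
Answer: -21689607/430 ≈ -50441.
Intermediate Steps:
(169 + V*(-241)) + j(-577, 23) = (169 + 210*(-241)) - 1*23/(-453 + 23) = (169 - 50610) - 1*23/(-430) = -50441 - 1*23*(-1/430) = -50441 + 23/430 = -21689607/430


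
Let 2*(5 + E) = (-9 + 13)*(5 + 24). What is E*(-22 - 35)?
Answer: -3021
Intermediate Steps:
E = 53 (E = -5 + ((-9 + 13)*(5 + 24))/2 = -5 + (4*29)/2 = -5 + (1/2)*116 = -5 + 58 = 53)
E*(-22 - 35) = 53*(-22 - 35) = 53*(-57) = -3021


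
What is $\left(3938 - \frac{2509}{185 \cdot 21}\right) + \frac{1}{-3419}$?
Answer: $\frac{52299143314}{13282815} \approx 3937.4$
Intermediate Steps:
$\left(3938 - \frac{2509}{185 \cdot 21}\right) + \frac{1}{-3419} = \left(3938 - \frac{2509}{3885}\right) - \frac{1}{3419} = \frac{15296621}{3885} - \frac{1}{3419} = \frac{52299143314}{13282815}$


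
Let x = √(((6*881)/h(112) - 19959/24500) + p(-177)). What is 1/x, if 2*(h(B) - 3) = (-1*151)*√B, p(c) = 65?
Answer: 70*√(-15 + 1510*√7)/√(-134224623 + 474907382*√7) ≈ 0.13182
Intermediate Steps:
h(B) = 3 - 151*√B/2 (h(B) = 3 + ((-1*151)*√B)/2 = 3 + (-151*√B)/2 = 3 - 151*√B/2)
x = √(1572541/24500 + 5286/(3 - 302*√7)) (x = √(((6*881)/(3 - 302*√7) - 19959/24500) + 65) = √((5286/(3 - 302*√7) - 19959*1/24500) + 65) = √((5286/(3 - 302*√7) - 19959/24500) + 65) = √((-19959/24500 + 5286/(3 - 302*√7)) + 65) = √(1572541/24500 + 5286/(3 - 302*√7)) ≈ 7.5858)
1/x = 1/(√(-671123115 + 2374536910*√7)/(350*√(-3 + 302*√7))) = 350*√(-3 + 302*√7)/√(-671123115 + 2374536910*√7)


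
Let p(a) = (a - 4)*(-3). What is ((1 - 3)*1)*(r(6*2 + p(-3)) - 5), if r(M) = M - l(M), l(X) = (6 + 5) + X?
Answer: 32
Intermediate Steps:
l(X) = 11 + X
p(a) = 12 - 3*a (p(a) = (-4 + a)*(-3) = 12 - 3*a)
r(M) = -11 (r(M) = M - (11 + M) = M + (-11 - M) = -11)
((1 - 3)*1)*(r(6*2 + p(-3)) - 5) = ((1 - 3)*1)*(-11 - 5) = -2*1*(-16) = -2*(-16) = 32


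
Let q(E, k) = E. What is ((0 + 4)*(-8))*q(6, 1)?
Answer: -192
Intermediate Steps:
((0 + 4)*(-8))*q(6, 1) = ((0 + 4)*(-8))*6 = (4*(-8))*6 = -32*6 = -192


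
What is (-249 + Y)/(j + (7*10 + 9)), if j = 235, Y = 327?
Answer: 39/157 ≈ 0.24841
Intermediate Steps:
(-249 + Y)/(j + (7*10 + 9)) = (-249 + 327)/(235 + (7*10 + 9)) = 78/(235 + (70 + 9)) = 78/(235 + 79) = 78/314 = 78*(1/314) = 39/157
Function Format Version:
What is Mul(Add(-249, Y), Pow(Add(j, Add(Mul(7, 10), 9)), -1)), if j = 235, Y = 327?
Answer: Rational(39, 157) ≈ 0.24841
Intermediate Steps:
Mul(Add(-249, Y), Pow(Add(j, Add(Mul(7, 10), 9)), -1)) = Mul(Add(-249, 327), Pow(Add(235, Add(Mul(7, 10), 9)), -1)) = Mul(78, Pow(Add(235, Add(70, 9)), -1)) = Mul(78, Pow(Add(235, 79), -1)) = Mul(78, Pow(314, -1)) = Mul(78, Rational(1, 314)) = Rational(39, 157)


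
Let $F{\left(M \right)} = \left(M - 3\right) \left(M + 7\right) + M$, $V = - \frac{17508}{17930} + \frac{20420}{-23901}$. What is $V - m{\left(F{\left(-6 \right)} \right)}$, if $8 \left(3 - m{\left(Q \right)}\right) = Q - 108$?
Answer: $- \frac{34636409587}{1714179720} \approx -20.206$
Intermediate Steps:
$V = - \frac{392294654}{214272465}$ ($V = \left(-17508\right) \frac{1}{17930} + 20420 \left(- \frac{1}{23901}\right) = - \frac{8754}{8965} - \frac{20420}{23901} = - \frac{392294654}{214272465} \approx -1.8308$)
$F{\left(M \right)} = M + \left(-3 + M\right) \left(7 + M\right)$ ($F{\left(M \right)} = \left(-3 + M\right) \left(7 + M\right) + M = M + \left(-3 + M\right) \left(7 + M\right)$)
$m{\left(Q \right)} = \frac{33}{2} - \frac{Q}{8}$ ($m{\left(Q \right)} = 3 - \frac{Q - 108}{8} = 3 - \frac{-108 + Q}{8} = 3 - \left(- \frac{27}{2} + \frac{Q}{8}\right) = \frac{33}{2} - \frac{Q}{8}$)
$V - m{\left(F{\left(-6 \right)} \right)} = - \frac{392294654}{214272465} - \left(\frac{33}{2} - \frac{-21 + \left(-6\right)^{2} + 5 \left(-6\right)}{8}\right) = - \frac{392294654}{214272465} - \left(\frac{33}{2} - \frac{-21 + 36 - 30}{8}\right) = - \frac{392294654}{214272465} - \left(\frac{33}{2} - - \frac{15}{8}\right) = - \frac{392294654}{214272465} - \left(\frac{33}{2} + \frac{15}{8}\right) = - \frac{392294654}{214272465} - \frac{147}{8} = - \frac{34636409587}{1714179720}$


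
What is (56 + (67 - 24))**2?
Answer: 9801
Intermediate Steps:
(56 + (67 - 24))**2 = (56 + 43)**2 = 99**2 = 9801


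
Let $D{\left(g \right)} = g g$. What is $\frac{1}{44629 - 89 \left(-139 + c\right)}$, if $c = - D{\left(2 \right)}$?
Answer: $\frac{1}{57356} \approx 1.7435 \cdot 10^{-5}$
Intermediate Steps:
$D{\left(g \right)} = g^{2}$
$c = -4$ ($c = - 2^{2} = \left(-1\right) 4 = -4$)
$\frac{1}{44629 - 89 \left(-139 + c\right)} = \frac{1}{44629 - 89 \left(-139 - 4\right)} = \frac{1}{44629 - -12727} = \frac{1}{44629 + 12727} = \frac{1}{57356}$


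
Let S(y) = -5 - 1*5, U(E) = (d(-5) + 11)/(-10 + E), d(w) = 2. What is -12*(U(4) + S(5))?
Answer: 146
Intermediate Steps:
U(E) = 13/(-10 + E) (U(E) = (2 + 11)/(-10 + E) = 13/(-10 + E))
S(y) = -10 (S(y) = -5 - 5 = -10)
-12*(U(4) + S(5)) = -12*(13/(-10 + 4) - 10) = -12*(13/(-6) - 10) = -12*(13*(-1/6) - 10) = -12*(-13/6 - 10) = -12*(-73/6) = 146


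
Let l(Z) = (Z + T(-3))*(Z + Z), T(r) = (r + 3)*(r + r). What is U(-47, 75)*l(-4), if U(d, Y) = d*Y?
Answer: -112800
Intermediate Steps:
U(d, Y) = Y*d
T(r) = 2*r*(3 + r) (T(r) = (3 + r)*(2*r) = 2*r*(3 + r))
l(Z) = 2*Z² (l(Z) = (Z + 2*(-3)*(3 - 3))*(Z + Z) = (Z + 2*(-3)*0)*(2*Z) = (Z + 0)*(2*Z) = Z*(2*Z) = 2*Z²)
U(-47, 75)*l(-4) = (75*(-47))*(2*(-4)²) = -7050*16 = -3525*32 = -112800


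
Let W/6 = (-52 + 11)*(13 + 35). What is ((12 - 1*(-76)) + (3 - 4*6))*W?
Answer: -791136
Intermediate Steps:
W = -11808 (W = 6*((-52 + 11)*(13 + 35)) = 6*(-41*48) = 6*(-1968) = -11808)
((12 - 1*(-76)) + (3 - 4*6))*W = ((12 - 1*(-76)) + (3 - 4*6))*(-11808) = ((12 + 76) + (3 - 24))*(-11808) = (88 - 21)*(-11808) = 67*(-11808) = -791136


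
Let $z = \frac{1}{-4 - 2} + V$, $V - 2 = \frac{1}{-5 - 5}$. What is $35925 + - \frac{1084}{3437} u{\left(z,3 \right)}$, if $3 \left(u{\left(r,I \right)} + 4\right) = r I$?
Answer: $\frac{1852150231}{51555} \approx 35926.0$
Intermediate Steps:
$V = \frac{19}{10}$ ($V = 2 + \frac{1}{-5 - 5} = 2 + \frac{1}{-10} = 2 - \frac{1}{10} = \frac{19}{10} \approx 1.9$)
$z = \frac{26}{15}$ ($z = \frac{1}{-4 - 2} + \frac{19}{10} = \frac{1}{-6} + \frac{19}{10} = - \frac{1}{6} + \frac{19}{10} = \frac{26}{15} \approx 1.7333$)
$u{\left(r,I \right)} = -4 + \frac{I r}{3}$ ($u{\left(r,I \right)} = -4 + \frac{r I}{3} = -4 + \frac{I r}{3}$)
$35925 + - \frac{1084}{3437} u{\left(z,3 \right)} = 35925 + - \frac{1084}{3437} \left(-4 + \frac{1}{3} \cdot 3 \cdot \frac{26}{15}\right) = 35925 + \left(-1084\right) \frac{1}{3437} \left(-4 + \frac{26}{15}\right) = 35925 - - \frac{36856}{51555} = 35925 + \frac{36856}{51555} = \frac{1852150231}{51555}$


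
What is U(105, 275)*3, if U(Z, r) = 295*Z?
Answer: 92925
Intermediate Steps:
U(105, 275)*3 = (295*105)*3 = 30975*3 = 92925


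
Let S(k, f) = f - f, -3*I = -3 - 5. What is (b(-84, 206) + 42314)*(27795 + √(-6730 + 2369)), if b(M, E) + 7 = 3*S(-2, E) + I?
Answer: 1175997185 + 888503*I*√89/3 ≈ 1.176e+9 + 2.794e+6*I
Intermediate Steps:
I = 8/3 (I = -(-3 - 5)/3 = -⅓*(-8) = 8/3 ≈ 2.6667)
S(k, f) = 0
b(M, E) = -13/3 (b(M, E) = -7 + (3*0 + 8/3) = -7 + (0 + 8/3) = -7 + 8/3 = -13/3)
(b(-84, 206) + 42314)*(27795 + √(-6730 + 2369)) = (-13/3 + 42314)*(27795 + √(-6730 + 2369)) = 126929*(27795 + √(-4361))/3 = 126929*(27795 + 7*I*√89)/3 = 1175997185 + 888503*I*√89/3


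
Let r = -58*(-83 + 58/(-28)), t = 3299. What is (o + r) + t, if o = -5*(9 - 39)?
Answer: 58682/7 ≈ 8383.1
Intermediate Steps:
o = 150 (o = -5*(-30) = 150)
r = 34539/7 (r = -58*(-83 + 58*(-1/28)) = -58*(-83 - 29/14) = -58*(-1191/14) = 34539/7 ≈ 4934.1)
(o + r) + t = (150 + 34539/7) + 3299 = 35589/7 + 3299 = 58682/7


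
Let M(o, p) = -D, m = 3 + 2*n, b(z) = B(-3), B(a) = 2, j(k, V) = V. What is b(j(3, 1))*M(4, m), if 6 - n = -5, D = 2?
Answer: -4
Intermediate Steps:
n = 11 (n = 6 - 1*(-5) = 6 + 5 = 11)
b(z) = 2
m = 25 (m = 3 + 2*11 = 3 + 22 = 25)
M(o, p) = -2 (M(o, p) = -1*2 = -2)
b(j(3, 1))*M(4, m) = 2*(-2) = -4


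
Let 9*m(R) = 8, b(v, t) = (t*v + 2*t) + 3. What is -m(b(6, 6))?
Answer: -8/9 ≈ -0.88889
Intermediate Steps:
b(v, t) = 3 + 2*t + t*v (b(v, t) = (2*t + t*v) + 3 = 3 + 2*t + t*v)
m(R) = 8/9 (m(R) = (⅑)*8 = 8/9)
-m(b(6, 6)) = -1*8/9 = -8/9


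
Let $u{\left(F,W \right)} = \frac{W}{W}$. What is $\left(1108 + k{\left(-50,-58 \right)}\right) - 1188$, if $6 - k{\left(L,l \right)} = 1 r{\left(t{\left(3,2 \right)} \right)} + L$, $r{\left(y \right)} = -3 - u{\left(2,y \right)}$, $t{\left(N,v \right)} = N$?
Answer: $-20$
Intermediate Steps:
$u{\left(F,W \right)} = 1$
$r{\left(y \right)} = -4$ ($r{\left(y \right)} = -3 - 1 = -4$)
$k{\left(L,l \right)} = 10 - L$ ($k{\left(L,l \right)} = 6 - \left(1 \left(-4\right) + L\right) = 6 - \left(-4 + L\right) = 10 - L$)
$\left(1108 + k{\left(-50,-58 \right)}\right) - 1188 = \left(1108 + \left(10 - -50\right)\right) - 1188 = \left(1108 + \left(10 + 50\right)\right) - 1188 = \left(1108 + 60\right) - 1188 = 1168 - 1188 = -20$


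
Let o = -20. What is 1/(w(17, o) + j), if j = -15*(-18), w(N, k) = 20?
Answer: 1/290 ≈ 0.0034483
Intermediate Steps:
j = 270
1/(w(17, o) + j) = 1/(20 + 270) = 1/290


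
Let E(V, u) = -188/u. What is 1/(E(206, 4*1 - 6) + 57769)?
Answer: 1/57863 ≈ 1.7282e-5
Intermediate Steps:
1/(E(206, 4*1 - 6) + 57769) = 1/(-188/(4*1 - 6) + 57769) = 1/(-188/(4 - 6) + 57769) = 1/(-188/(-2) + 57769) = 1/(-188*(-1/2) + 57769) = 1/(94 + 57769) = 1/57863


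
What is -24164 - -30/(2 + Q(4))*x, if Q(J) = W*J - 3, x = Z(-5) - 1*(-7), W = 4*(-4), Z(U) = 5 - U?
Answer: -314234/13 ≈ -24172.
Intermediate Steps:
W = -16
x = 17 (x = (5 - 1*(-5)) - 1*(-7) = (5 + 5) + 7 = 10 + 7 = 17)
Q(J) = -3 - 16*J (Q(J) = -16*J - 3 = -3 - 16*J)
-24164 - -30/(2 + Q(4))*x = -24164 - -30/(2 + (-3 - 16*4))*17 = -24164 - -30/(2 + (-3 - 64))*17 = -24164 - -30/(2 - 67)*17 = -24164 - -30/(-65)*17 = -24164 - (-1/65*(-30))*17 = -24164 - 6*17/13 = -24164 - 1*102/13 = -24164 - 102/13 = -314234/13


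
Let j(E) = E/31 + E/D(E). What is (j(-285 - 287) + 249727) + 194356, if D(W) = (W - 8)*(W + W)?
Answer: 15968561129/35960 ≈ 4.4406e+5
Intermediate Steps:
D(W) = 2*W*(-8 + W) (D(W) = (-8 + W)*(2*W) = 2*W*(-8 + W))
j(E) = 1/(2*(-8 + E)) + E/31 (j(E) = E/31 + E/((2*E*(-8 + E))) = E*(1/31) + E*(1/(2*E*(-8 + E))) = E/31 + 1/(2*(-8 + E)) = 1/(2*(-8 + E)) + E/31)
(j(-285 - 287) + 249727) + 194356 = ((31 + 2*(-285 - 287)*(-8 + (-285 - 287)))/(62*(-8 + (-285 - 287))) + 249727) + 194356 = ((31 + 2*(-572)*(-8 - 572))/(62*(-8 - 572)) + 249727) + 194356 = ((1/62)*(31 + 2*(-572)*(-580))/(-580) + 249727) + 194356 = ((1/62)*(-1/580)*(31 + 663520) + 249727) + 194356 = ((1/62)*(-1/580)*663551 + 249727) + 194356 = (-663551/35960 + 249727) + 194356 = 8979519369/35960 + 194356 = 15968561129/35960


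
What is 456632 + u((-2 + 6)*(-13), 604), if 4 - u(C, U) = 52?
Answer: 456584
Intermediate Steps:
u(C, U) = -48 (u(C, U) = 4 - 1*52 = 4 - 52 = -48)
456632 + u((-2 + 6)*(-13), 604) = 456632 - 48 = 456584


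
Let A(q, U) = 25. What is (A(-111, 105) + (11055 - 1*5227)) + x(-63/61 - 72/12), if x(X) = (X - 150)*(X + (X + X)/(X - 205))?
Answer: 167169635817/24063707 ≈ 6947.0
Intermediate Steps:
x(X) = (-150 + X)*(X + 2*X/(-205 + X)) (x(X) = (-150 + X)*(X + (2*X)/(-205 + X)) = (-150 + X)*(X + 2*X/(-205 + X)))
(A(-111, 105) + (11055 - 1*5227)) + x(-63/61 - 72/12) = (25 + (11055 - 1*5227)) + (-63/61 - 72/12)*(30450 + (-63/61 - 72/12)² - 353*(-63/61 - 72/12))/(-205 + (-63/61 - 72/12)) = (25 + (11055 - 5227)) + (-63*1/61 - 72*1/12)*(30450 + (-63*1/61 - 72*1/12)² - 353*(-63*1/61 - 72*1/12))/(-205 + (-63*1/61 - 72*1/12)) = (25 + 5828) + (-63/61 - 6)*(30450 + (-63/61 - 6)² - 353*(-63/61 - 6))/(-205 + (-63/61 - 6)) = 5853 - 429*(30450 + (-429/61)² - 353*(-429/61))/(61*(-205 - 429/61)) = 5853 - 429*(30450 + 184041/3721 + 151437/61)/(61*(-12934/61)) = 5853 - 429/61*(-61/12934)*122726148/3721 = 5853 + 26324758746/24063707 = 167169635817/24063707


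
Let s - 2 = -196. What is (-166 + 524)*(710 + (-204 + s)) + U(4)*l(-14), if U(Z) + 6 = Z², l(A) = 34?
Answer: 112036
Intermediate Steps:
s = -194 (s = 2 - 196 = -194)
U(Z) = -6 + Z²
(-166 + 524)*(710 + (-204 + s)) + U(4)*l(-14) = (-166 + 524)*(710 + (-204 - 194)) + (-6 + 4²)*34 = 358*(710 - 398) + (-6 + 16)*34 = 358*312 + 10*34 = 111696 + 340 = 112036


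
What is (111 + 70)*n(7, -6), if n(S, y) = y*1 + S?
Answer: 181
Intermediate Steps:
n(S, y) = S + y (n(S, y) = y + S = S + y)
(111 + 70)*n(7, -6) = (111 + 70)*(7 - 6) = 181*1 = 181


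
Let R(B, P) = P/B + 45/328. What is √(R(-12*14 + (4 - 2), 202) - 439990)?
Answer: I*√81524426543318/13612 ≈ 663.32*I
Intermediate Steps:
R(B, P) = 45/328 + P/B (R(B, P) = P/B + 45*(1/328) = P/B + 45/328 = 45/328 + P/B)
√(R(-12*14 + (4 - 2), 202) - 439990) = √((45/328 + 202/(-12*14 + (4 - 2))) - 439990) = √((45/328 + 202/(-168 + 2)) - 439990) = √((45/328 + 202/(-166)) - 439990) = √((45/328 + 202*(-1/166)) - 439990) = √((45/328 - 101/83) - 439990) = √(-29393/27224 - 439990) = √(-11978317153/27224) = I*√81524426543318/13612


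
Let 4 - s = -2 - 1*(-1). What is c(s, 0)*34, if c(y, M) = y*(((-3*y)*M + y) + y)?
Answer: 1700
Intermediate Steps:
s = 5 (s = 4 - (-2 - 1*(-1)) = 4 - (-2 + 1) = 4 - 1*(-1) = 4 + 1 = 5)
c(y, M) = y*(2*y - 3*M*y) (c(y, M) = y*((-3*M*y + y) + y) = y*((y - 3*M*y) + y) = y*(2*y - 3*M*y))
c(s, 0)*34 = (5²*(2 - 3*0))*34 = (25*(2 + 0))*34 = (25*2)*34 = 50*34 = 1700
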